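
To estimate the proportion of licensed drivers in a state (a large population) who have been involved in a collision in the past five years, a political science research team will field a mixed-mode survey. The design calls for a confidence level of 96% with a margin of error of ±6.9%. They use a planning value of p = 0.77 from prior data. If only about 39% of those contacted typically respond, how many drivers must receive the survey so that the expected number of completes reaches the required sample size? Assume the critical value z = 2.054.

403

Completed interviews needed: n₀ = 2.054² × 0.1771 / 0.069² ≈ 156.94 → 157.
At a 39% response rate, contacts needed = 157 / 0.39 ≈ 402.56 → 403.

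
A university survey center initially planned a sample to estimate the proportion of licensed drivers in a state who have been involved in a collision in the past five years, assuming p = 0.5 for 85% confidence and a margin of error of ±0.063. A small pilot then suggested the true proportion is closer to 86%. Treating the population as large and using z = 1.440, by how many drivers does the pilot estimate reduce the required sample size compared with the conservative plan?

Conservative (p = 0.5): n = 1.440² × 0.25 / 0.063² ≈ 130.61 → 131.
Using p = 0.86: p(1−p) = 0.1204, so n = 1.440² × 0.1204 / 0.063² ≈ 62.90 → 63.
Reduction: 131 − 63 = 68.

68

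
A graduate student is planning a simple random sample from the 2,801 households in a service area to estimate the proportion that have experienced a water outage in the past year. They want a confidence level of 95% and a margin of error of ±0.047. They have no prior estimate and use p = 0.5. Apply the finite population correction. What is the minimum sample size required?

For 95% confidence, z = 1.960.
Unadjusted: n₀ = 1.960² × 0.50 × 0.50 / 0.047² ≈ 434.77, so n₀ = 435.
Finite population correction with N = 2,801: n = n₀ / (1 + (n₀−1)/N) = 435 / (1 + 434/2801) = 435 / 1.1549 ≈ 376.64.
Rounding up, n = 377.

377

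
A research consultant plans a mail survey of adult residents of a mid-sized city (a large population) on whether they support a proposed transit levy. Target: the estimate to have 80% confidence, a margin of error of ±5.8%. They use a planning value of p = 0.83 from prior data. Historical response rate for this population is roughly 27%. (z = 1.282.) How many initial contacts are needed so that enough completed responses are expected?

Completed interviews needed: n₀ = 1.282² × 0.1411 / 0.058² ≈ 68.94 → 69.
At a 27% response rate, contacts needed = 69 / 0.27 ≈ 255.56 → 256.

256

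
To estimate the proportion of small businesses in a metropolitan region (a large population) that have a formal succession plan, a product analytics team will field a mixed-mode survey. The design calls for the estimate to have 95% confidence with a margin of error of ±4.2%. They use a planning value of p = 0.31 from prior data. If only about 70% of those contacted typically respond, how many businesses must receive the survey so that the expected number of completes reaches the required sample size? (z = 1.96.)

Completed interviews needed: n₀ = 1.96² × 0.2139 / 0.042² ≈ 465.83 → 466.
At a 70% response rate, contacts needed = 466 / 0.70 ≈ 665.71 → 666.

666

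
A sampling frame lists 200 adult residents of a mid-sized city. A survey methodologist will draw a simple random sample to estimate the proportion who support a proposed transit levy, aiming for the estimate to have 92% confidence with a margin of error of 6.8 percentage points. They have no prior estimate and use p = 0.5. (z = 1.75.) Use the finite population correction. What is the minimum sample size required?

91

Unadjusted: n₀ = 1.75² × 0.50 × 0.50 / 0.068² ≈ 165.58, so n₀ = 166.
Finite population correction with N = 200: n = n₀ / (1 + (n₀−1)/N) = 166 / (1 + 165/200) = 166 / 1.8250 ≈ 90.96.
Rounding up, n = 91.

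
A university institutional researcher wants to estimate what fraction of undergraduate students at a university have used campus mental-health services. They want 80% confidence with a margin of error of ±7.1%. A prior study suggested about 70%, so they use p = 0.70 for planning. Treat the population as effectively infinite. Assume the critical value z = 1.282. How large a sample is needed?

With p = 0.70, p(1−p) = 0.2100.
n = z²·p(1−p)/E² = 1.282² × 0.2100 / 0.071² = 1.6435 × 0.2100 / 0.005041 ≈ 68.47.
Rounding up gives n = 69.

69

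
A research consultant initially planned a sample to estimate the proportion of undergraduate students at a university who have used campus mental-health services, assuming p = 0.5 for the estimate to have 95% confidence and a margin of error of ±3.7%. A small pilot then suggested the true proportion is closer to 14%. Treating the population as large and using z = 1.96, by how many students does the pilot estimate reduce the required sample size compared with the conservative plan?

364

Conservative (p = 0.5): n = 1.96² × 0.25 / 0.037² ≈ 701.53 → 702.
Using p = 0.14: p(1−p) = 0.1204, so n = 1.96² × 0.1204 / 0.037² ≈ 337.86 → 338.
Reduction: 702 − 338 = 364.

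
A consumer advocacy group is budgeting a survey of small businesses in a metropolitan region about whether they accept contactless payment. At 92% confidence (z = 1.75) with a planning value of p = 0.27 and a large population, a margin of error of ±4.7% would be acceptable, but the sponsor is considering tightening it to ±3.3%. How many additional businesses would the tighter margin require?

281

At ±4.7%: n = 1.75² × 0.1971 / 0.047² ≈ 273.25 → 274.
At ±3.3%: n = 1.75² × 0.1971 / 0.033² ≈ 554.29 → 555.
Additional respondents: 555 − 274 = 281.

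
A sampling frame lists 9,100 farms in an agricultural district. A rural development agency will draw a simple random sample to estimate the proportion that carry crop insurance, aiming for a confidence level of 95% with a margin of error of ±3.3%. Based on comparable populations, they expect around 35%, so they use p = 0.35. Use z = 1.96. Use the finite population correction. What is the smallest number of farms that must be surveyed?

Unadjusted: n₀ = 1.96² × 0.35 × 0.65 / 0.033² ≈ 802.54, so n₀ = 803.
Finite population correction with N = 9,100: n = n₀ / (1 + (n₀−1)/N) = 803 / (1 + 802/9100) = 803 / 1.0881 ≈ 737.96.
Rounding up, n = 738.

738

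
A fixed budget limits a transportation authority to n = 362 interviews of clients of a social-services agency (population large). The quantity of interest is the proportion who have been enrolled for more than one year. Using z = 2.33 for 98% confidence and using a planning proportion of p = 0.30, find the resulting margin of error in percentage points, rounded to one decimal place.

5.6

SE(p̂) = √[p(1−p)/n] = √[0.2100/362] = 0.02409.
E = z × SE = 2.33 × 0.02409 = 0.05612, or 5.6 percentage points.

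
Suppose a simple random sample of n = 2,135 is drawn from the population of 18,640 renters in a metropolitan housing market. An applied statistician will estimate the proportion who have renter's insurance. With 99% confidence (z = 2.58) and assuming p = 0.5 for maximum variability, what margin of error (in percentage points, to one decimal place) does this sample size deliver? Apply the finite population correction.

2.6

Finite-population factor: (N−n)/(N−1) = (18640−2135)/(18640−1) = 0.8855.
SE(p̂) = √[p(1−p)/n · (N−n)/(N−1)] = √[0.2500/2135 × 0.8855] = 0.01018.
E = z × SE = 2.58 × 0.01018 = 0.02627 ≈ 2.6 percentage points.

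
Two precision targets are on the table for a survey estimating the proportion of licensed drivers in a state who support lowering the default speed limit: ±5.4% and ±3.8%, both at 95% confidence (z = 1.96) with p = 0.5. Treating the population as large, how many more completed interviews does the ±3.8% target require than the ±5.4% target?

336

At ±5.4%: n = 1.96² × 0.2500 / 0.054² ≈ 329.36 → 330.
At ±3.8%: n = 1.96² × 0.2500 / 0.038² ≈ 665.10 → 666.
Additional respondents: 666 − 330 = 336.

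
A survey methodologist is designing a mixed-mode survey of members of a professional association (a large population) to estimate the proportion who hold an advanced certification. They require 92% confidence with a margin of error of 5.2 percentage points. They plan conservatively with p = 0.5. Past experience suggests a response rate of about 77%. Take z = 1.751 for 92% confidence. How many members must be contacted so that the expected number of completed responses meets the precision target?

Completed interviews needed: n₀ = 1.751² × 0.2500 / 0.052² ≈ 283.47 → 284.
At a 77% response rate, contacts needed = 284 / 0.77 ≈ 368.83 → 369.

369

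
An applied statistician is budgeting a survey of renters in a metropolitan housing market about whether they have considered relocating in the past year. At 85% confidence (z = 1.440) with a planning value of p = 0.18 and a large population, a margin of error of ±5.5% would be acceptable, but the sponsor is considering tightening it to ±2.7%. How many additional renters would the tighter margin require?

At ±5.5%: n = 1.440² × 0.1476 / 0.055² ≈ 101.18 → 102.
At ±2.7%: n = 1.440² × 0.1476 / 0.027² ≈ 419.84 → 420.
Additional respondents: 420 − 102 = 318.

318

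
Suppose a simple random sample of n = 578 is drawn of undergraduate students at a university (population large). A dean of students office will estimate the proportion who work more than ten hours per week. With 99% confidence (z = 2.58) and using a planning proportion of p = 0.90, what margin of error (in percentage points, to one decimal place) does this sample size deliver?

SE(p̂) = √[p(1−p)/n] = √[0.0900/578] = 0.01248.
E = z × SE = 2.58 × 0.01248 = 0.03219, or 3.2 percentage points.

3.2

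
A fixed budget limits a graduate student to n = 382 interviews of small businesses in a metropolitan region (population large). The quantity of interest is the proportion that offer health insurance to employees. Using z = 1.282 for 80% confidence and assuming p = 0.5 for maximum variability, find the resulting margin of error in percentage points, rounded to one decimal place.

SE(p̂) = √[p(1−p)/n] = √[0.2500/382] = 0.02558.
E = z × SE = 1.282 × 0.02558 = 0.03280, or 3.3 percentage points.

3.3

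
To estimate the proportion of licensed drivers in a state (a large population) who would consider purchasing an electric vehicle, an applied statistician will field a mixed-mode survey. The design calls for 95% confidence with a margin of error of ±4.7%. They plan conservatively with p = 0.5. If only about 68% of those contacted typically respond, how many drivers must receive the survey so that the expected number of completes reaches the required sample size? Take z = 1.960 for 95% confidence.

Completed interviews needed: n₀ = 1.960² × 0.2500 / 0.047² ≈ 434.77 → 435.
At a 68% response rate, contacts needed = 435 / 0.68 ≈ 639.71 → 640.

640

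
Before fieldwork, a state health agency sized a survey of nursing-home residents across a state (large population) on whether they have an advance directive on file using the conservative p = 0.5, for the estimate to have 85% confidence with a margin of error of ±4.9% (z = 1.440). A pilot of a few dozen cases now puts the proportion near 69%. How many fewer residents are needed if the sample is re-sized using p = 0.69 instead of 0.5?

31

Conservative (p = 0.5): n = 1.440² × 0.25 / 0.049² ≈ 215.91 → 216.
Using p = 0.69: p(1−p) = 0.2139, so n = 1.440² × 0.2139 / 0.049² ≈ 184.73 → 185.
Reduction: 216 − 185 = 31.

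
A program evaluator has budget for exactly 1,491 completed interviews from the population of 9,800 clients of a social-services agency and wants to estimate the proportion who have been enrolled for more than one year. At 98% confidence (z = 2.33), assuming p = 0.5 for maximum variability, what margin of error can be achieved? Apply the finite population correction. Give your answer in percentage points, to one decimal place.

Finite-population factor: (N−n)/(N−1) = (9800−1491)/(9800−1) = 0.8479.
SE(p̂) = √[p(1−p)/n · (N−n)/(N−1)] = √[0.2500/1491 × 0.8479] = 0.01192.
E = z × SE = 2.33 × 0.01192 = 0.02778 ≈ 2.8 percentage points.

2.8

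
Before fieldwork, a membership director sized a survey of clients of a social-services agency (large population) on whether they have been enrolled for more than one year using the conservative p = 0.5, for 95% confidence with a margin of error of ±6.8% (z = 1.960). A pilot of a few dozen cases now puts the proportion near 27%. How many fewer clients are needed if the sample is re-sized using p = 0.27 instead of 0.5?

Conservative (p = 0.5): n = 1.960² × 0.25 / 0.068² ≈ 207.70 → 208.
Using p = 0.27: p(1−p) = 0.1971, so n = 1.960² × 0.1971 / 0.068² ≈ 163.75 → 164.
Reduction: 208 − 164 = 44.

44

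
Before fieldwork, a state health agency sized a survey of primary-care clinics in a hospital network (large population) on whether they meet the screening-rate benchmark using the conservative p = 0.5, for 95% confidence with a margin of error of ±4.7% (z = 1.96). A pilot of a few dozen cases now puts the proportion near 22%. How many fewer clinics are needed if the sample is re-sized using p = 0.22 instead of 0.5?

136

Conservative (p = 0.5): n = 1.96² × 0.25 / 0.047² ≈ 434.77 → 435.
Using p = 0.22: p(1−p) = 0.1716, so n = 1.96² × 0.1716 / 0.047² ≈ 298.42 → 299.
Reduction: 435 − 299 = 136.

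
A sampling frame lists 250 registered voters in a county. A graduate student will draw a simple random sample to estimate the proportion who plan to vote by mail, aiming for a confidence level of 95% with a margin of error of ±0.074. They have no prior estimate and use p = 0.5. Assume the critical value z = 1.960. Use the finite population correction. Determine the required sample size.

104

Unadjusted: n₀ = 1.960² × 0.50 × 0.50 / 0.074² ≈ 175.38, so n₀ = 176.
Finite population correction with N = 250: n = n₀ / (1 + (n₀−1)/N) = 176 / (1 + 175/250) = 176 / 1.7000 ≈ 103.53.
Rounding up, n = 104.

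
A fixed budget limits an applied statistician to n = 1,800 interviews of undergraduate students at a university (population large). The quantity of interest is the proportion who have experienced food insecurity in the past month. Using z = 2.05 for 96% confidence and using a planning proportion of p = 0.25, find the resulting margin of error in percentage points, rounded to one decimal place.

2.1

SE(p̂) = √[p(1−p)/n] = √[0.1875/1800] = 0.01021.
E = z × SE = 2.05 × 0.01021 = 0.02092, or 2.1 percentage points.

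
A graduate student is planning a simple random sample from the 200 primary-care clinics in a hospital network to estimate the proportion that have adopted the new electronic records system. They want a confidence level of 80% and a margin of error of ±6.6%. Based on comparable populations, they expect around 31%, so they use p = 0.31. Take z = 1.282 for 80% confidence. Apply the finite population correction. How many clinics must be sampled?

Unadjusted: n₀ = 1.282² × 0.31 × 0.69 / 0.066² ≈ 80.70, so n₀ = 81.
Finite population correction with N = 200: n = n₀ / (1 + (n₀−1)/N) = 81 / (1 + 80/200) = 81 / 1.4000 ≈ 57.86.
Rounding up, n = 58.

58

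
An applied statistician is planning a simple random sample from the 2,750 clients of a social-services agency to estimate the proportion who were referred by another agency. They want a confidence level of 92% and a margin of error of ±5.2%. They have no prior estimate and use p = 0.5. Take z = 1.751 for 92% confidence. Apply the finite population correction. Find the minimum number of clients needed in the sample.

Unadjusted: n₀ = 1.751² × 0.50 × 0.50 / 0.052² ≈ 283.47, so n₀ = 284.
Finite population correction with N = 2,750: n = n₀ / (1 + (n₀−1)/N) = 284 / (1 + 283/2750) = 284 / 1.1029 ≈ 257.50.
Rounding up, n = 258.

258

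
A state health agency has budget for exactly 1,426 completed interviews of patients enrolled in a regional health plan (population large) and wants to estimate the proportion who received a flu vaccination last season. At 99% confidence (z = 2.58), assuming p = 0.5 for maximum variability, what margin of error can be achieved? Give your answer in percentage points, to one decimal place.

SE(p̂) = √[p(1−p)/n] = √[0.2500/1426] = 0.01324.
E = z × SE = 2.58 × 0.01324 = 0.03416, or 3.4 percentage points.

3.4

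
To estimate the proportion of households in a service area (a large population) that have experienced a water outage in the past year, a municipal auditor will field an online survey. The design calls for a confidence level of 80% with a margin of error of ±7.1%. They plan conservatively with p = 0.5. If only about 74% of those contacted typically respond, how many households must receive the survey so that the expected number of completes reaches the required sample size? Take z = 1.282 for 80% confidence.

Completed interviews needed: n₀ = 1.282² × 0.2500 / 0.071² ≈ 81.51 → 82.
At a 74% response rate, contacts needed = 82 / 0.74 ≈ 110.81 → 111.

111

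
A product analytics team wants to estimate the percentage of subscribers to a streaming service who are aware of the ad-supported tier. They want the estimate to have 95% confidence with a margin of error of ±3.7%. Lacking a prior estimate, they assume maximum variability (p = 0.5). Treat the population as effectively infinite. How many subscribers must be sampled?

For 95% confidence, z = 1.960.
With p = 0.5, p(1−p) = 0.25.
n = z²·p(1−p)/E² = 1.960² × 0.2500 / 0.037² = 3.8416 × 0.2500 / 0.001369 ≈ 701.53.
Rounding up gives n = 702.

702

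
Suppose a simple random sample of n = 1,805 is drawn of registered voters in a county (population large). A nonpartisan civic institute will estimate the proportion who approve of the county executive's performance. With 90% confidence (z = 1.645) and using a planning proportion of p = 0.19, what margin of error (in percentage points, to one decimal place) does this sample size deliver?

SE(p̂) = √[p(1−p)/n] = √[0.1539/1805] = 0.00923.
E = z × SE = 1.645 × 0.00923 = 0.01519, or 1.5 percentage points.

1.5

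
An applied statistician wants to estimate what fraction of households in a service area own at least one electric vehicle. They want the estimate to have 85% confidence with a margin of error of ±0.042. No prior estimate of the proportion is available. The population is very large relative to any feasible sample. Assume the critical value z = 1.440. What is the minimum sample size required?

With no prior estimate, use p = 0.5, giving p(1−p) = 0.25.
n = z²·p(1−p)/E² = 1.440² × 0.2500 / 0.042² = 2.0736 × 0.2500 / 0.001764 ≈ 293.88.
Rounding up gives n = 294.

294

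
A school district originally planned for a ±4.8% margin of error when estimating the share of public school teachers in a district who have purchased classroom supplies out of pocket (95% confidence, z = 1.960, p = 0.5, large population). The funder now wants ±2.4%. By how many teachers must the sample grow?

At ±4.8%: n = 1.960² × 0.2500 / 0.048² ≈ 416.84 → 417.
At ±2.4%: n = 1.960² × 0.2500 / 0.024² ≈ 1667.36 → 1668.
Additional respondents: 1668 − 417 = 1251.

1251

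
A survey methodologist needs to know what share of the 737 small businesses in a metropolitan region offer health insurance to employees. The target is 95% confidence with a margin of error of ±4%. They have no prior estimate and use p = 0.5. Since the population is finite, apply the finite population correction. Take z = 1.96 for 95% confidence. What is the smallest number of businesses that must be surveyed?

Unadjusted: n₀ = 1.96² × 0.50 × 0.50 / 0.040² ≈ 600.25, so n₀ = 601.
Finite population correction with N = 737: n = n₀ / (1 + (n₀−1)/N) = 601 / (1 + 600/737) = 601 / 1.8141 ≈ 331.29.
Rounding up, n = 332.

332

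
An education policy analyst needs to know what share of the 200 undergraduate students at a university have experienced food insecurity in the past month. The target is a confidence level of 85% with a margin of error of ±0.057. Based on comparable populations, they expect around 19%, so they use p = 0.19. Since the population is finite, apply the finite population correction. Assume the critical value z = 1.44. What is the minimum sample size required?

67

Unadjusted: n₀ = 1.44² × 0.19 × 0.81 / 0.057² ≈ 98.22, so n₀ = 99.
Finite population correction with N = 200: n = n₀ / (1 + (n₀−1)/N) = 99 / (1 + 98/200) = 99 / 1.4900 ≈ 66.44.
Rounding up, n = 67.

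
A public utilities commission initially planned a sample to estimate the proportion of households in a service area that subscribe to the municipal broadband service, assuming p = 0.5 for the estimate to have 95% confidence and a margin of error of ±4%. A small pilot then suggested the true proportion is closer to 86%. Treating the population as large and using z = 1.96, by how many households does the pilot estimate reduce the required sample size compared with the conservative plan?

Conservative (p = 0.5): n = 1.96² × 0.25 / 0.040² ≈ 600.25 → 601.
Using p = 0.86: p(1−p) = 0.1204, so n = 1.96² × 0.1204 / 0.040² ≈ 289.08 → 290.
Reduction: 601 − 290 = 311.

311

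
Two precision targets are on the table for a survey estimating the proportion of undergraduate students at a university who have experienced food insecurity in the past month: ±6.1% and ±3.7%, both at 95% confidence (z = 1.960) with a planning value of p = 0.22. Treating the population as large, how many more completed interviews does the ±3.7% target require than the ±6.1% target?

At ±6.1%: n = 1.960² × 0.1716 / 0.061² ≈ 177.16 → 178.
At ±3.7%: n = 1.960² × 0.1716 / 0.037² ≈ 481.53 → 482.
Additional respondents: 482 − 178 = 304.

304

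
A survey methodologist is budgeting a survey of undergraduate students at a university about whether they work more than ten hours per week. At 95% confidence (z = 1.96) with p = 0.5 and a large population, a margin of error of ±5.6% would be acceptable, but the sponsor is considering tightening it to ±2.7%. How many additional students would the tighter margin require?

At ±5.6%: n = 1.96² × 0.2500 / 0.056² ≈ 306.25 → 307.
At ±2.7%: n = 1.96² × 0.2500 / 0.027² ≈ 1317.42 → 1318.
Additional respondents: 1318 − 307 = 1011.

1011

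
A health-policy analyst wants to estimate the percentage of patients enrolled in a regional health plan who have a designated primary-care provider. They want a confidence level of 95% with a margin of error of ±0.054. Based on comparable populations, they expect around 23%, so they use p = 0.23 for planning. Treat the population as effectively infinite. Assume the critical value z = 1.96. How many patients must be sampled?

234

With p = 0.23, p(1−p) = 0.1771.
n = z²·p(1−p)/E² = 1.96² × 0.1771 / 0.054² = 3.8416 × 0.1771 / 0.002916 ≈ 233.32.
Rounding up gives n = 234.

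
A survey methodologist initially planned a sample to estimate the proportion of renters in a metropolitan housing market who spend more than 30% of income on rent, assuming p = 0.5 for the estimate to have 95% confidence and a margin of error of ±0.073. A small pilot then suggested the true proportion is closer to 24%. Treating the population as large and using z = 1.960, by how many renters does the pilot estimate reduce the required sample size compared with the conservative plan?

49

Conservative (p = 0.5): n = 1.960² × 0.25 / 0.073² ≈ 180.22 → 181.
Using p = 0.24: p(1−p) = 0.1824, so n = 1.960² × 0.1824 / 0.073² ≈ 131.49 → 132.
Reduction: 181 − 132 = 49.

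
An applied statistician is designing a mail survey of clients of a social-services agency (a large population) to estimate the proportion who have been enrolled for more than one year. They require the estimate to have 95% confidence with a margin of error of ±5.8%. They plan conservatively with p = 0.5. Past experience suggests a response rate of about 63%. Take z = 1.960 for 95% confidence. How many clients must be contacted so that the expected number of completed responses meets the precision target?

Completed interviews needed: n₀ = 1.960² × 0.2500 / 0.058² ≈ 285.49 → 286.
At a 63% response rate, contacts needed = 286 / 0.63 ≈ 453.97 → 454.

454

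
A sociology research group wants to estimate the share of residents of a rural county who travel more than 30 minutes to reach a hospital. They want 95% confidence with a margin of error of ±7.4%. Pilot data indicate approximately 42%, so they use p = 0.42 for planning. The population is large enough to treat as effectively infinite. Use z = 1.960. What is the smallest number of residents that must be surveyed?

With p = 0.42, p(1−p) = 0.2436.
n = z²·p(1−p)/E² = 1.960² × 0.2436 / 0.074² = 3.8416 × 0.2436 / 0.005476 ≈ 170.89.
Rounding up gives n = 171.

171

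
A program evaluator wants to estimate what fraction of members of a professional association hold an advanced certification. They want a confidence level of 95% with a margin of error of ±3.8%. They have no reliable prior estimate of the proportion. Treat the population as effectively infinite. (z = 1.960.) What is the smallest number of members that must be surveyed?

With no prior estimate, use p = 0.5, giving p(1−p) = 0.25.
n = z²·p(1−p)/E² = 1.960² × 0.2500 / 0.038² = 3.8416 × 0.2500 / 0.001444 ≈ 665.10.
Rounding up gives n = 666.

666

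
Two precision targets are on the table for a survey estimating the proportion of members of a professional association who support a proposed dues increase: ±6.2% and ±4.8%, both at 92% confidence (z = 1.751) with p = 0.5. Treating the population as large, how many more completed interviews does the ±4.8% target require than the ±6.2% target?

133

At ±6.2%: n = 1.751² × 0.2500 / 0.062² ≈ 199.40 → 200.
At ±4.8%: n = 1.751² × 0.2500 / 0.048² ≈ 332.68 → 333.
Additional respondents: 333 − 200 = 133.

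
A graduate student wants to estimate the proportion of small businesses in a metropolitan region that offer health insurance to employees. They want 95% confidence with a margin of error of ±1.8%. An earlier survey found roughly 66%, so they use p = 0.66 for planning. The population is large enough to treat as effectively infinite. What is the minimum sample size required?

2661

For 95% confidence, z = 1.96.
With p = 0.66, p(1−p) = 0.2244.
n = z²·p(1−p)/E² = 1.96² × 0.2244 / 0.018² = 3.8416 × 0.2244 / 0.000324 ≈ 2660.66.
Rounding up gives n = 2661.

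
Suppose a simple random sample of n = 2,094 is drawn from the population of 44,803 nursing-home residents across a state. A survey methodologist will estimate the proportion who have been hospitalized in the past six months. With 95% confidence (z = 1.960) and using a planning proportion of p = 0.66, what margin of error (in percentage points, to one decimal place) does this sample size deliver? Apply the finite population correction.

2.0

Finite-population factor: (N−n)/(N−1) = (44803−2094)/(44803−1) = 0.9533.
SE(p̂) = √[p(1−p)/n · (N−n)/(N−1)] = √[0.2244/2094 × 0.9533] = 0.01011.
E = z × SE = 1.960 × 0.01011 = 0.01981 ≈ 2.0 percentage points.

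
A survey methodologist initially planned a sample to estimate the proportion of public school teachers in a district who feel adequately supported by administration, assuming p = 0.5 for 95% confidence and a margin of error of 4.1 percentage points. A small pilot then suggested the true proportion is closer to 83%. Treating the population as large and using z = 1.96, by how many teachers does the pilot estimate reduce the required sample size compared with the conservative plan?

Conservative (p = 0.5): n = 1.96² × 0.25 / 0.041² ≈ 571.33 → 572.
Using p = 0.83: p(1−p) = 0.1411, so n = 1.96² × 0.1411 / 0.041² ≈ 322.46 → 323.
Reduction: 572 − 323 = 249.

249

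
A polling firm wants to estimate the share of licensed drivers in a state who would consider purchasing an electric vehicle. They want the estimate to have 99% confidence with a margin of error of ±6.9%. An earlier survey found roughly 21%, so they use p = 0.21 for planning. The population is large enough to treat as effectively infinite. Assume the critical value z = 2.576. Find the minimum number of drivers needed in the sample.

232

With p = 0.21, p(1−p) = 0.1659.
n = z²·p(1−p)/E² = 2.576² × 0.1659 / 0.069² = 6.6358 × 0.1659 / 0.004761 ≈ 231.23.
Rounding up gives n = 232.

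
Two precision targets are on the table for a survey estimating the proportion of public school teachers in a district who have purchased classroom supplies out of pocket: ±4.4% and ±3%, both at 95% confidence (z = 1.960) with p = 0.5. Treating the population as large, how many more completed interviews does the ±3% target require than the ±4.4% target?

At ±4.4%: n = 1.960² × 0.2500 / 0.044² ≈ 496.07 → 497.
At ±3%: n = 1.960² × 0.2500 / 0.030² ≈ 1067.11 → 1068.
Additional respondents: 1068 − 497 = 571.

571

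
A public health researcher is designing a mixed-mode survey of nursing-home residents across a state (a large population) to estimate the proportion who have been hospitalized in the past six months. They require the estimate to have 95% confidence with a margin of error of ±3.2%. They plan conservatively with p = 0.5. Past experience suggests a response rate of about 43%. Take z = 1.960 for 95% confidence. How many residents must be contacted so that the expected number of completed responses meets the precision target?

Completed interviews needed: n₀ = 1.960² × 0.2500 / 0.032² ≈ 937.89 → 938.
At a 43% response rate, contacts needed = 938 / 0.43 ≈ 2181.40 → 2182.

2182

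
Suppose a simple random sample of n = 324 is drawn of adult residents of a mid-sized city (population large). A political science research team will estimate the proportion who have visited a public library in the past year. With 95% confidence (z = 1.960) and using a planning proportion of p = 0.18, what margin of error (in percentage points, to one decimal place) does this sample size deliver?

4.2

SE(p̂) = √[p(1−p)/n] = √[0.1476/324] = 0.02134.
E = z × SE = 1.960 × 0.02134 = 0.04183, or 4.2 percentage points.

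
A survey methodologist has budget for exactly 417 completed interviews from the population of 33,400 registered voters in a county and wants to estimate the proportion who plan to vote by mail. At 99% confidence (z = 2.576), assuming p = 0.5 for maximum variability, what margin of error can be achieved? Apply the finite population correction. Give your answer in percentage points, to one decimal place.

6.3

Finite-population factor: (N−n)/(N−1) = (33400−417)/(33400−1) = 0.9875.
SE(p̂) = √[p(1−p)/n · (N−n)/(N−1)] = √[0.2500/417 × 0.9875] = 0.02433.
E = z × SE = 2.576 × 0.02433 = 0.06268 ≈ 6.3 percentage points.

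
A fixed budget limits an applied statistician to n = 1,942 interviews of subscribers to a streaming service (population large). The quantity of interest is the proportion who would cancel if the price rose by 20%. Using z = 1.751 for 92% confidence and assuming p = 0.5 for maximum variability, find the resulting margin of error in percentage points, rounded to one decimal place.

SE(p̂) = √[p(1−p)/n] = √[0.2500/1942] = 0.01135.
E = z × SE = 1.751 × 0.01135 = 0.01987, or 2.0 percentage points.

2.0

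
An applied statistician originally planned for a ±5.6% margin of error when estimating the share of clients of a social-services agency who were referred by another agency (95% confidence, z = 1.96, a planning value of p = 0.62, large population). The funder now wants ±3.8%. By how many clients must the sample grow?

338

At ±5.6%: n = 1.96² × 0.2356 / 0.056² ≈ 288.61 → 289.
At ±3.8%: n = 1.96² × 0.2356 / 0.038² ≈ 626.79 → 627.
Additional respondents: 627 − 289 = 338.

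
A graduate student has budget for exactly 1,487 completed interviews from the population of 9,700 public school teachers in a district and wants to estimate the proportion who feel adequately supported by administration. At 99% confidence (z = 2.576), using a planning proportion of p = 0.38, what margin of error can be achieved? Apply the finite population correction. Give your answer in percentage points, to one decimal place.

3.0

Finite-population factor: (N−n)/(N−1) = (9700−1487)/(9700−1) = 0.8468.
SE(p̂) = √[p(1−p)/n · (N−n)/(N−1)] = √[0.2356/1487 × 0.8468] = 0.01158.
E = z × SE = 2.576 × 0.01158 = 0.02984 ≈ 3.0 percentage points.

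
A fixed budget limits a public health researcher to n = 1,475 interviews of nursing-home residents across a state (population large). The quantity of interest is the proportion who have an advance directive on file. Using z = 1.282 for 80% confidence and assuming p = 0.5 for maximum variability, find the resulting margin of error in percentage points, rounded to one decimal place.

SE(p̂) = √[p(1−p)/n] = √[0.2500/1475] = 0.01302.
E = z × SE = 1.282 × 0.01302 = 0.01669, or 1.7 percentage points.

1.7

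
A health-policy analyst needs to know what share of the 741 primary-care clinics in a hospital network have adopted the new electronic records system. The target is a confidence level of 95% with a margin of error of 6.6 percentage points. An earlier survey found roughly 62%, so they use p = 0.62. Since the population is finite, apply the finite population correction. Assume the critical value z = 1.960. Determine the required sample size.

Unadjusted: n₀ = 1.960² × 0.62 × 0.38 / 0.066² ≈ 207.78, so n₀ = 208.
Finite population correction with N = 741: n = n₀ / (1 + (n₀−1)/N) = 208 / (1 + 207/741) = 208 / 1.2794 ≈ 162.58.
Rounding up, n = 163.

163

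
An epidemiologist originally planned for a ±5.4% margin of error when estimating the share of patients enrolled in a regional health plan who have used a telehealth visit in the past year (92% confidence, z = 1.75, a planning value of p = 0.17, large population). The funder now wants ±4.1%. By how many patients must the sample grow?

109

At ±5.4%: n = 1.75² × 0.1411 / 0.054² ≈ 148.19 → 149.
At ±4.1%: n = 1.75² × 0.1411 / 0.041² ≈ 257.06 → 258.
Additional respondents: 258 − 149 = 109.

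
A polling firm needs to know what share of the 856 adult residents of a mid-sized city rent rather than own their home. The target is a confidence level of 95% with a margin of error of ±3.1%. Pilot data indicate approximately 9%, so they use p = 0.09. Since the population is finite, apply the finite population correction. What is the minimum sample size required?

For 95% confidence, z = 1.96.
Unadjusted: n₀ = 1.96² × 0.09 × 0.91 / 0.031² ≈ 327.40, so n₀ = 328.
Finite population correction with N = 856: n = n₀ / (1 + (n₀−1)/N) = 328 / (1 + 327/856) = 328 / 1.3820 ≈ 237.34.
Rounding up, n = 238.

238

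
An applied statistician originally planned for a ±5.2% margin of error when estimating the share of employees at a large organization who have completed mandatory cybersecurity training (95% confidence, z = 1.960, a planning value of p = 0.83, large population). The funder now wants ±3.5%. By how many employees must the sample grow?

242

At ±5.2%: n = 1.960² × 0.1411 / 0.052² ≈ 200.46 → 201.
At ±3.5%: n = 1.960² × 0.1411 / 0.035² ≈ 442.49 → 443.
Additional respondents: 443 − 201 = 242.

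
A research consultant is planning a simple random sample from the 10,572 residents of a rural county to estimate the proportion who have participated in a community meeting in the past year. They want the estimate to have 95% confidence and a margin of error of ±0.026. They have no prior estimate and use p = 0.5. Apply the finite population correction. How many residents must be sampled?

1253

For 95% confidence, z = 1.960.
Unadjusted: n₀ = 1.960² × 0.50 × 0.50 / 0.026² ≈ 1420.71, so n₀ = 1421.
Finite population correction with N = 10,572: n = n₀ / (1 + (n₀−1)/N) = 1421 / (1 + 1420/10572) = 1421 / 1.1343 ≈ 1252.74.
Rounding up, n = 1253.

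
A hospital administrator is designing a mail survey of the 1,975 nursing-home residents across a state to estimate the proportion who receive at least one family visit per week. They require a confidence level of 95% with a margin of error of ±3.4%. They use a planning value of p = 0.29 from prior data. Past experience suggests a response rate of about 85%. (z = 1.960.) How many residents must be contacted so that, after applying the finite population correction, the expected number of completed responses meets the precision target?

599

Completed interviews needed (unadjusted): n₀ = 1.960² × 0.2059 / 0.034² ≈ 684.24 → 685.
FPC for N = 1,975: n = 685 / (1 + 684/1975) = 685 / 1.3463 ≈ 508.79 → 509.
At an 85% response rate, contacts needed = 509 / 0.85 ≈ 598.82 → 599.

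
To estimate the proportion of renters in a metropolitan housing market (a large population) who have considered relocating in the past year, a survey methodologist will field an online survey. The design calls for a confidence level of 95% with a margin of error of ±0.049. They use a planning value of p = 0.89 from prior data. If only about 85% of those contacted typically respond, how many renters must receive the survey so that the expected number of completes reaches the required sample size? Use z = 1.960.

185

Completed interviews needed: n₀ = 1.960² × 0.0979 / 0.049² ≈ 156.64 → 157.
At an 85% response rate, contacts needed = 157 / 0.85 ≈ 184.71 → 185.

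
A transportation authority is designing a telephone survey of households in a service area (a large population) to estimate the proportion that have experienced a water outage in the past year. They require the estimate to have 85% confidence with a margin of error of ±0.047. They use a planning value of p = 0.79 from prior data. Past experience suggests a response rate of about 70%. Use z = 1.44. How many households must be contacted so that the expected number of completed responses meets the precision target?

Completed interviews needed: n₀ = 1.44² × 0.1659 / 0.047² ≈ 155.73 → 156.
At a 70% response rate, contacts needed = 156 / 0.70 ≈ 222.86 → 223.

223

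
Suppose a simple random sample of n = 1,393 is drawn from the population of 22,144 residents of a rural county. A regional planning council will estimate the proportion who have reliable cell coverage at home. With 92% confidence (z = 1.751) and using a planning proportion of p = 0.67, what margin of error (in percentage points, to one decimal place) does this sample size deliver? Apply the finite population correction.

2.1

Finite-population factor: (N−n)/(N−1) = (22144−1393)/(22144−1) = 0.9371.
SE(p̂) = √[p(1−p)/n · (N−n)/(N−1)] = √[0.2211/1393 × 0.9371] = 0.01220.
E = z × SE = 1.751 × 0.01220 = 0.02136 ≈ 2.1 percentage points.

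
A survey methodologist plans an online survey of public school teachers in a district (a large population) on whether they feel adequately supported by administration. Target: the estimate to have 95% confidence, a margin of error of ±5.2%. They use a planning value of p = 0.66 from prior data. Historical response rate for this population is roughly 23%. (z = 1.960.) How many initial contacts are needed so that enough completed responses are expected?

1387

Completed interviews needed: n₀ = 1.960² × 0.2244 / 0.052² ≈ 318.81 → 319.
At a 23% response rate, contacts needed = 319 / 0.23 ≈ 1386.96 → 1387.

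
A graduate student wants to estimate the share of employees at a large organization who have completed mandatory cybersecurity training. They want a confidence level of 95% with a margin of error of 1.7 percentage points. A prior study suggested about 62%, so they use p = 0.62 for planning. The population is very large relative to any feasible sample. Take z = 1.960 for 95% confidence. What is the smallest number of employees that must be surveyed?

With p = 0.62, p(1−p) = 0.2356.
n = z²·p(1−p)/E² = 1.960² × 0.2356 / 0.017² = 3.8416 × 0.2356 / 0.000289 ≈ 3131.77.
Rounding up gives n = 3132.

3132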